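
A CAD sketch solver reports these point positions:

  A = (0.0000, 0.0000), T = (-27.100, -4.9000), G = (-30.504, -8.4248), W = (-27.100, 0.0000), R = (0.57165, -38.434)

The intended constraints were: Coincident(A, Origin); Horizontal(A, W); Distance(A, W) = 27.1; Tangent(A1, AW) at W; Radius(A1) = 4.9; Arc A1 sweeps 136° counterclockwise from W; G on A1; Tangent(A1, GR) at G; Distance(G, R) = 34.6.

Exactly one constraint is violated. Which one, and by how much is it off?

Distance(G, R) = 34.6 — off by 8.60.

A = (0.00, 0.00) ✓; A.y = 0.00, W.y = 0.00 ✓; |AW| = 27.10 ✓; ∠(TW, WA) = 90.00° ✓; |TW| = 4.900 ✓; bearing(T→G) − bearing(T→W) = 136.0° ✓; |TG| = 4.900 ✓; ∠(TG, GR) = 90.00° ✓; |GR| = 43.20 ✗.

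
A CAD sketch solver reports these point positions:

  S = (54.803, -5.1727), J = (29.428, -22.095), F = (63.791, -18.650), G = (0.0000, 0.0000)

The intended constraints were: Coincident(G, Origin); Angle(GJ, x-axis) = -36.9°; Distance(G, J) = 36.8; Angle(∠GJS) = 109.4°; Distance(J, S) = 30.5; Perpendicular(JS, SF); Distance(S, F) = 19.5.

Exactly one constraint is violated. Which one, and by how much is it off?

Distance(S, F) = 19.5 — off by 3.30.

G = (0.00, 0.00) ✓; GJ at -36.90° ✓; |GJ| = 36.80 ✓; ∠GJS = 109.4° ✓; |JS| = 30.50 ✓; ∠(JS, SF) = 90.00° ✓; |SF| = 16.20 ✗.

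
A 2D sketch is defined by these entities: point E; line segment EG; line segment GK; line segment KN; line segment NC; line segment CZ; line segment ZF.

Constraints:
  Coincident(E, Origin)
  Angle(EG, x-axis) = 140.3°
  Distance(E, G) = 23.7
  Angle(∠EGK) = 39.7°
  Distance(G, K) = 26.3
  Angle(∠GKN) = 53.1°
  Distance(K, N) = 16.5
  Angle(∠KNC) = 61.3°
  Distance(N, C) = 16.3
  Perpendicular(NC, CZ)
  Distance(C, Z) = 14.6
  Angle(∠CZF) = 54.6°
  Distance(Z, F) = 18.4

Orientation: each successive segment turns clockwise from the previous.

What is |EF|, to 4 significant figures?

4.909

E is at the origin; EG runs at 140.3° with length 23.7, so G = (-18.23, 15.14). ∠EGK = 39.7° gives GK at 0.000° from the x-axis; with |GK| = 26.3, K = (8.065, 15.14). ∠GKN = 53.1° gives KN at -126.9° from the x-axis; with |KN| = 16.5, N = (-1.842, 1.944). ∠KNC = 61.3° gives NC at 114.4° from the x-axis; with |NC| = 16.3, C = (-8.575, 16.79). NC is perpendicular to CZ, so CZ runs at 24.40°; with |CZ| = 14.6, Z = (4.721, 22.82). ∠CZF = 54.6° gives ZF at -101.0° from the x-axis; with |ZF| = 18.4, F = (1.210, 4.758). Then |EF| = |F − E| = 4.909.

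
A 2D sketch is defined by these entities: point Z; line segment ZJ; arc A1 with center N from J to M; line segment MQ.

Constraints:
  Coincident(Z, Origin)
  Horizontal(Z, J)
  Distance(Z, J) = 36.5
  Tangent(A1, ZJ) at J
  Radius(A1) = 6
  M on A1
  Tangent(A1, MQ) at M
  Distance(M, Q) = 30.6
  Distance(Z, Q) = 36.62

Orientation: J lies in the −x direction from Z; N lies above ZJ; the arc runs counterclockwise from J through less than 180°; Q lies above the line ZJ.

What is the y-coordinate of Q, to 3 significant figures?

31.5

Checks: |NM| = 6.000 ✓; ∠(NM, MQ) = 90.00° ✓; |MQ| = 30.60 ✓; |ZQ| = 36.62 ✓.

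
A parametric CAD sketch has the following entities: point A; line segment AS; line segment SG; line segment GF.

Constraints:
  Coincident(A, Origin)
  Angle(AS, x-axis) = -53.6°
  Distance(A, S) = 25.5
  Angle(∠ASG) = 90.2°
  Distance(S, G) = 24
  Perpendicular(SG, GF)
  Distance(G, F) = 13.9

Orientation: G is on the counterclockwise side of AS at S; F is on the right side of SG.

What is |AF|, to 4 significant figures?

46.18

A is at the origin; AS runs at -53.6° with length 25.5, so S = 25.5·(cos -53.6°, sin -53.6°) = (15.13, -20.52). ∠ASG = 90.2°, so SG runs at -53.6° + (180° − 90.2°) = 36.20° from the x-axis; with |SG| = 24.0, G = S + 24.0·(cos 36.20°, sin 36.20°) = (34.50, -6.350). The perpendicularity gives GF at right angles to SG; with |GF| = 13.9 on the right of SG, F = G + 13.9·(0.5906, -0.8070) = (42.71, -17.57). Then |AF| = |F − A| = 46.18.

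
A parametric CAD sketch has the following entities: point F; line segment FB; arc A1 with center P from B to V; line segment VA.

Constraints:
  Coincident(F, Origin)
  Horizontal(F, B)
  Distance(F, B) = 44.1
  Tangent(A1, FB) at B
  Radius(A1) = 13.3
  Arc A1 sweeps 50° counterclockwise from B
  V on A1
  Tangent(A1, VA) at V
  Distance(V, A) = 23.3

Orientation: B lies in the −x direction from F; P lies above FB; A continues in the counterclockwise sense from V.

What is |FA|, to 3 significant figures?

29.5

On A1, B sits at bearing -90° from P; a 50° counterclockwise sweep puts V at bearing -40°, so V = P + 13.3·(cos -40°, sin -40°) = (-33.9, 4.75). A1 meets VA tangentially, so PV is at right angles to VA, so VA runs along (−sin -40°, cos -40°); with |VA| = 23.3, A = (-18.9, 22.6). Then |FA| = |A − F| = 29.5.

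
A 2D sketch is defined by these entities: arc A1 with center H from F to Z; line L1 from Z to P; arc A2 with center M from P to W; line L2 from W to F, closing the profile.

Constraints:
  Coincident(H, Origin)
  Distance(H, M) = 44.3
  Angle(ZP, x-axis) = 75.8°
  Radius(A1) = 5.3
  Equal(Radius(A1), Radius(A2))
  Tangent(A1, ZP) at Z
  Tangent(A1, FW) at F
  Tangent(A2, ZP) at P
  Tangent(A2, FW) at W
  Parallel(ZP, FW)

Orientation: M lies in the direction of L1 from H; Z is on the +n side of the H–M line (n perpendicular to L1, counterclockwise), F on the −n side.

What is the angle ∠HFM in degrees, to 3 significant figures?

83.2°

H is at the origin and M lies 44.3 along u from H, so M = 44.3·u = (10.9, 42.9). Tangency of A1 to both parallel lines with radius 5.3 puts Z and F at H ± 5.3·n: Z = (-5.14, 1.30), F = (5.14, -1.30). Then cos ∠HFM = FH·FM / (|FH||FM|), giving 83.2°.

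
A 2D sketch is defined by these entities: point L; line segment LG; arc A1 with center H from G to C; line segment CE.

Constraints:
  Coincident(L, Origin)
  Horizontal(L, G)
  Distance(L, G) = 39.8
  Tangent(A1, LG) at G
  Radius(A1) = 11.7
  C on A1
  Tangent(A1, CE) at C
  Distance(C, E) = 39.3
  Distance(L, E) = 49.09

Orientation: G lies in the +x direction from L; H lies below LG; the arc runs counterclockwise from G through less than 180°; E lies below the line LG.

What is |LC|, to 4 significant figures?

29.78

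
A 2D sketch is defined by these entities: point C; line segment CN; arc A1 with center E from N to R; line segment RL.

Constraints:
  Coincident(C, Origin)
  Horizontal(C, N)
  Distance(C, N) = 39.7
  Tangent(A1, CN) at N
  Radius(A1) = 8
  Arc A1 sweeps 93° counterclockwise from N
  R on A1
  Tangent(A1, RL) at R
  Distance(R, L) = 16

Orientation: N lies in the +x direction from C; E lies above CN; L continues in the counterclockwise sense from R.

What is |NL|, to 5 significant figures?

25.423

On A1, N sits at bearing -90° from E; a 93° counterclockwise sweep puts R at bearing 3°, so R = E + 8.0·(cos 3°, sin 3°) = (47.689, 8.4187). Tangency of A1 to RL means the radius ER is perpendicular to RL, so RL runs along (−sin 3°, cos 3°); with |RL| = 16.0, L = (46.852, 24.397). Then |NL| = |L − N| = 25.423.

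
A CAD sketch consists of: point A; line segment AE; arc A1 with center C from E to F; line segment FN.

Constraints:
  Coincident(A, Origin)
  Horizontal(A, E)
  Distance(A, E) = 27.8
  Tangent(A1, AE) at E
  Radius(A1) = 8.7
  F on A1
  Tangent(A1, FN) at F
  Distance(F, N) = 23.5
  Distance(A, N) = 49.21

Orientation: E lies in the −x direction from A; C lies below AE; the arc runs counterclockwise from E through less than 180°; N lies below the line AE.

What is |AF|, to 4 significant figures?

37.42

A is at the origin; AE is horizontal with |AE| = 27.8 and E on the −x side, so E = (-27.80, 0.000). Since A1 is tangent to AE there, CE ⟂ AE, so C = E + (0, -8.7) = (-27.80, -8.700). Since CF ⟂ FN (tangency), |CN| = √(8.7² + 23.5²) = 25.06 regardless of where F sits on A1. So N lies on both circle(A, 49.21) and circle(C, 25.06); the below-AE intersection is N = (-37.58, -31.77). F is the foot of the tangent from N: F = (-36.49, -8.297).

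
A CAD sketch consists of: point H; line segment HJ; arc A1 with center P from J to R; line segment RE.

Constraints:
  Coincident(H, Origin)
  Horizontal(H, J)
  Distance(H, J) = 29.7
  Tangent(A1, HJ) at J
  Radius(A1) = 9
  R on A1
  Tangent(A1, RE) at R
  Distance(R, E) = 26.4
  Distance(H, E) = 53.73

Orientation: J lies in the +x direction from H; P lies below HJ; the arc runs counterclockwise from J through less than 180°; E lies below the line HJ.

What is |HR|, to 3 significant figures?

27.7

Checks: |PJ| = 9.000 ✓; |PR| = 9.000 ✓; ∠(PR, RE) = 90.00° ✓; |RE| = 26.40 ✓; |HE| = 53.73 ✓.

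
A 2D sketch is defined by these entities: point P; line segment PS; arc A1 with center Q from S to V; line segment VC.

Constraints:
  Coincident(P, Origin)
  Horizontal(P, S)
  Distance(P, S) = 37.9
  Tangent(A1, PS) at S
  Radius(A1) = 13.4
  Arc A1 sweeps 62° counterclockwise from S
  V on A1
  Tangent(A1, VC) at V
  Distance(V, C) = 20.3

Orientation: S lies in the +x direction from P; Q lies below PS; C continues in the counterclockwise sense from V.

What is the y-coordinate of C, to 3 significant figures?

-25.0

P is at the origin; PS is horizontal with |PS| = 37.9 and S on the +x side, so S = (37.9, 0.00). A1 meets PS tangentially, so QS is at right angles to PS, so Q = S + (0, -13.4) = (37.9, -13.4). On A1, S sits at bearing 90° from Q; a 62° counterclockwise sweep puts V at bearing 152°, so V = Q + 13.4·(cos 152°, sin 152°) = (26.1, -7.11). A1 meets VC tangentially, so QV is at right angles to VC, so VC runs along (−sin 152°, cos 152°); with |VC| = 20.3, C = (16.5, -25.0). So C.y = -25.0.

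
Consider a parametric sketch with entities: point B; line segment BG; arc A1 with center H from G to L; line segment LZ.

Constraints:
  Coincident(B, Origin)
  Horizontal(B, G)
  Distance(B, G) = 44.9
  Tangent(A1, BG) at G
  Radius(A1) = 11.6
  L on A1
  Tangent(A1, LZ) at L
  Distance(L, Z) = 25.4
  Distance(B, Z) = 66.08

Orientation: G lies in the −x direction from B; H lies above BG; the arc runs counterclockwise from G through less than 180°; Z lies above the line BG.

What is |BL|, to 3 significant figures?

41.5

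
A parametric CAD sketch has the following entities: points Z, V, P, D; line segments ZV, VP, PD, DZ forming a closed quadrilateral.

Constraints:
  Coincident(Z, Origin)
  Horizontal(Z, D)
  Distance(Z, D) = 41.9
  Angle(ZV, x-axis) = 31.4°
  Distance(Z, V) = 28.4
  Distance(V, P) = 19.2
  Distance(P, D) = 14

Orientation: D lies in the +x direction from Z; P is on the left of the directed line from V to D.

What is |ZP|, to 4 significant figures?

45.60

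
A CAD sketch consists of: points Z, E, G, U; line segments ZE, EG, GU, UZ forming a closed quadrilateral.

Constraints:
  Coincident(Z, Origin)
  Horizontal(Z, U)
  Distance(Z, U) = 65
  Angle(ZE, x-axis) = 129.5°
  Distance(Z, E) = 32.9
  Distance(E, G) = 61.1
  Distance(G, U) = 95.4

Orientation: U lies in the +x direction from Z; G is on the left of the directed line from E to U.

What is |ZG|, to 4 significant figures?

78.67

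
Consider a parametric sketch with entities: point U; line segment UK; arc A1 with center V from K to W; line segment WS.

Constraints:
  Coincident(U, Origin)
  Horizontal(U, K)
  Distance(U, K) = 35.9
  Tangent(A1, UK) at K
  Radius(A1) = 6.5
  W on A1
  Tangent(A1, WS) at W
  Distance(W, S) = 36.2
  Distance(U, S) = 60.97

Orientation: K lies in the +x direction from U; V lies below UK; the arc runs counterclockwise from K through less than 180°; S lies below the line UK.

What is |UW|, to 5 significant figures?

31.222

Checks: |VW| = 6.500 ✓; ∠(VW, WS) = 90.00° ✓; |WS| = 36.20 ✓; |US| = 60.97 ✓.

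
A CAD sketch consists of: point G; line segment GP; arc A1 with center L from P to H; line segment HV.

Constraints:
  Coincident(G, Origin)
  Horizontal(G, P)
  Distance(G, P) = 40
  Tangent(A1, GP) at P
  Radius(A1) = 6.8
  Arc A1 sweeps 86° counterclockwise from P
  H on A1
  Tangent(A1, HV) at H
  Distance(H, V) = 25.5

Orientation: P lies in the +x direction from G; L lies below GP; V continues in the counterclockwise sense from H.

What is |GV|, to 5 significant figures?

44.691

G is at the origin; G and P share the same y with |GP| = 40.0 and P on the +x side, so P = (40.000, 0.0000). The tangent condition forces LP to be normal to GP, so L = P + (0, -6.8) = (40.000, -6.8000). On A1, P sits at bearing 90° from L; an 86° counterclockwise sweep puts H at bearing 176°, so H = L + 6.8·(cos 176°, sin 176°) = (33.217, -6.3257). Since A1 is tangent to HV there, LH ⟂ HV, so HV runs along (−sin 176°, cos 176°); with |HV| = 25.5, V = (31.438, -31.764). Then |GV| = |V − G| = 44.691.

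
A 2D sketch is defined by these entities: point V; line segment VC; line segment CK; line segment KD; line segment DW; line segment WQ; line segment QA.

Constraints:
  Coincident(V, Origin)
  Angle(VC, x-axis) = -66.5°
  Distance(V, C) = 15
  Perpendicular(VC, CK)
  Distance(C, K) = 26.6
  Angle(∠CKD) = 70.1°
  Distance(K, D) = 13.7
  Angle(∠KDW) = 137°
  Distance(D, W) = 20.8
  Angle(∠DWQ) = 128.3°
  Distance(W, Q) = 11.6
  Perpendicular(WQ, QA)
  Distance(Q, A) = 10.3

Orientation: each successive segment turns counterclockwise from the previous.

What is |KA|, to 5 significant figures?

30.550

V is at the origin; VC runs at -66.5° with length 15.0, so C = (5.9812, -13.756). The perpendicularity gives CK at right angles to VC, so CK runs at 23.500°; with |CK| = 26.6, K = (30.375, -3.1492). ∠CKD = 70.1° gives KD at 133.40° from the x-axis; with |KD| = 13.7, D = (20.962, 6.8049). ∠KDW = 137.0° gives DW at 176.40° from the x-axis; with |DW| = 20.8, W = (0.20298, 8.1109). ∠DWQ = 128.3° gives WQ at -131.90° from the x-axis; with |WQ| = 11.6, Q = (-7.5439, -0.52307). WQ ⟂ QA, so QA runs at -41.900°; with |QA| = 10.3, A = (0.12253, -7.4017). Then |KA| = |A − K| = 30.550.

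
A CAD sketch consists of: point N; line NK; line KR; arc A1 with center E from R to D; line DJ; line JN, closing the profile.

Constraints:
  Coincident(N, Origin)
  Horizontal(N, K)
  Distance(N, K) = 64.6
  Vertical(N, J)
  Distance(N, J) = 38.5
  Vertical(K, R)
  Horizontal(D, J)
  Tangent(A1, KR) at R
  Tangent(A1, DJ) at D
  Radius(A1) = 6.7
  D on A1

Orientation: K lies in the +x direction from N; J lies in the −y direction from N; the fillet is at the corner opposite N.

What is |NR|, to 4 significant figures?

72.00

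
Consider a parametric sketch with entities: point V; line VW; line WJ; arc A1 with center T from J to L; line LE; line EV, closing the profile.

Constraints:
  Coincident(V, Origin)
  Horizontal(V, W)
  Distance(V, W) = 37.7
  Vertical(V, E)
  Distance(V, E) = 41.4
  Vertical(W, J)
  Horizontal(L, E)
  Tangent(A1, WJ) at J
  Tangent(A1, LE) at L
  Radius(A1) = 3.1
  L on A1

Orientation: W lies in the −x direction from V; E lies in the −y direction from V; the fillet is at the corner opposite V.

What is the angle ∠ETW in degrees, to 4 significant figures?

99.75°

V is at the origin; VW is horizontal with |VW| = 37.7 and W on the −x side, so W = (-37.70, 0.000). VE is vertical with |VE| = 41.4 and E on the −y side, so E = (0.000, -41.40). The virtual corner opposite V is at (-37.70, -41.40). The tangent condition forces TJ to be normal to WJ and tangency of A1 to LE means the radius TL is perpendicular to LE, with radius 3.1, so the center T sits 3.1 in from both sides at T = (-34.60, -38.30). Then cos ∠ETW = TE·TW / (|TE||TW|), giving 99.75°.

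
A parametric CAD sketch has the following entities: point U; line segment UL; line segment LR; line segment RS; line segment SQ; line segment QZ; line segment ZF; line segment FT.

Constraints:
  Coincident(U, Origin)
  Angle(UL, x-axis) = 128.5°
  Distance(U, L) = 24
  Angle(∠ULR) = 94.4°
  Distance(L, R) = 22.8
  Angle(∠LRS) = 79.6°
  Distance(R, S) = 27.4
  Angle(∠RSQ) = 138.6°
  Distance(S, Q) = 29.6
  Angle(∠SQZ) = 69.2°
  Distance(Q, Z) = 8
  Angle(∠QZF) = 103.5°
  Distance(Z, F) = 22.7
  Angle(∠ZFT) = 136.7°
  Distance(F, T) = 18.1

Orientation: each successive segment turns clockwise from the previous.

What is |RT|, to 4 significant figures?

30.56

U is at the origin; UL runs at 128.5° with length 24.0, so L = (-14.94, 18.78). ∠ULR = 94.4° gives LR at 42.90° from the x-axis; with |LR| = 22.8, R = (1.762, 34.30). ∠LRS = 79.6° gives RS at -57.50° from the x-axis; with |RS| = 27.4, S = (16.48, 11.19). ∠RSQ = 138.6° gives SQ at -98.90° from the x-axis; with |SQ| = 29.6, Q = (11.90, -18.05). ∠SQZ = 69.2° gives QZ at 150.3° from the x-axis; with |QZ| = 8.0, Z = (4.955, -14.09). ∠QZF = 103.5° gives ZF at 73.80° from the x-axis; with |ZF| = 22.7, F = (11.29, 7.713). ∠ZFT = 136.7° gives FT at 30.50° from the x-axis; with |FT| = 18.1, T = (26.88, 16.90). Then |RT| = |T − R| = 30.56.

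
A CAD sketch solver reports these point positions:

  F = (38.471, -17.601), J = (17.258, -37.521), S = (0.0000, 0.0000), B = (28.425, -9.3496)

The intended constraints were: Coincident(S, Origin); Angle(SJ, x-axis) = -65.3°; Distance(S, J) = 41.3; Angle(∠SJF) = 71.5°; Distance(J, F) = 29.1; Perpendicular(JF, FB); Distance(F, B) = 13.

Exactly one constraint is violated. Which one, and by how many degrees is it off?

Perpendicular(JF, FB) — off by 7.40°.

S = (0.00, 0.00) ✓; SJ at -65.30° ✓; |SJ| = 41.30 ✓; ∠SJF = 71.50° ✓; |JF| = 29.10 ✓; ∠(JF, FB) = 97.40° ✗; |FB| = 13.00 ✓.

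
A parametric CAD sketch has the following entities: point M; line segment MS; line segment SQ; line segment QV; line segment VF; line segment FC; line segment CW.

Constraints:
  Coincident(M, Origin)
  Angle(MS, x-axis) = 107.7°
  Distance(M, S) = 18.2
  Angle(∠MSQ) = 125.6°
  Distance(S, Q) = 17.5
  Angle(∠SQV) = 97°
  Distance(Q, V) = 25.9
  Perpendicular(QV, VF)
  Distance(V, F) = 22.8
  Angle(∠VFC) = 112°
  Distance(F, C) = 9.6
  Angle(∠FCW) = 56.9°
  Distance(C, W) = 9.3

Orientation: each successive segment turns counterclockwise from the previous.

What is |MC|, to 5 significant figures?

6.6127

M is at the origin; MS runs at 107.7° with length 18.2, so S = (-5.5334, 17.338). ∠MSQ = 125.6° gives SQ at 162.10° from the x-axis; with |SQ| = 17.5, Q = (-22.186, 22.717). ∠SQV = 97.0° gives QV at -114.90° from the x-axis; with |QV| = 25.9, V = (-33.091, -0.77526). QV is perpendicular to VF, so VF runs at -24.900°; with |VF| = 22.8, F = (-12.411, -10.375). ∠VFC = 112.0° gives FC at 43.100° from the x-axis; with |FC| = 9.6, C = (-5.4010, -3.8154). Then |MC| = |C − M| = 6.6127.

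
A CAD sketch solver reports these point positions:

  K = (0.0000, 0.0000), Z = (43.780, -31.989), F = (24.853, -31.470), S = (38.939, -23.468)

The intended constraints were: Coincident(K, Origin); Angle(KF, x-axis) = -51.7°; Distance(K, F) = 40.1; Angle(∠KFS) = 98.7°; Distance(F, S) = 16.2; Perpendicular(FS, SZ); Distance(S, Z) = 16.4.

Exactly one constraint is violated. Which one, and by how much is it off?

Distance(S, Z) = 16.4 — off by 6.60.

K = (0.00, 0.00) ✓; KF at -51.70° ✓; |KF| = 40.10 ✓; ∠KFS = 98.70° ✓; |FS| = 16.20 ✓; ∠(FS, SZ) = 90.00° ✓; |SZ| = 9.800 ✗.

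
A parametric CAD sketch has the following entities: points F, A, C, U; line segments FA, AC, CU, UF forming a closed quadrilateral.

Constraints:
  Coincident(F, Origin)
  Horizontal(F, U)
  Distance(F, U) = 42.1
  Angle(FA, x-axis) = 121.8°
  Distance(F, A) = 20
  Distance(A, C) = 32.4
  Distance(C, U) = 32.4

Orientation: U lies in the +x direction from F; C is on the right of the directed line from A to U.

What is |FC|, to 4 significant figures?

13.02

Checks: F = (0.00, 0.00) ✓; |AC| = 32.40 ✓; |CU| = 32.40 ✓.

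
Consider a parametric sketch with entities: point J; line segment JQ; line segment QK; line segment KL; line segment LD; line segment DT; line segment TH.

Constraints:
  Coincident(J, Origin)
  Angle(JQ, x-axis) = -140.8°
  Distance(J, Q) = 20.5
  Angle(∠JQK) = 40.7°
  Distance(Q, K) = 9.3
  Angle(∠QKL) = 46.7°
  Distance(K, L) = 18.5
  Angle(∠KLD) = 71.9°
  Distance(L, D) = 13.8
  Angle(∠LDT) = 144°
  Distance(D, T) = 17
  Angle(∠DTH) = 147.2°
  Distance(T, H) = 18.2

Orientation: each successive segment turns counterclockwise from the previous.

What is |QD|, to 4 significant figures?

10.08

J is at the origin; JQ runs at -140.8° with length 20.5, so Q = (-15.89, -12.96). ∠JQK = 40.7° gives QK at -1.500° from the x-axis; with |QK| = 9.3, K = (-6.590, -13.20). ∠QKL = 46.7° gives KL at 131.8° from the x-axis; with |KL| = 18.5, L = (-18.92, 0.5913). ∠KLD = 71.9° gives LD at -120.1° from the x-axis; with |LD| = 13.8, D = (-25.84, -11.35). Then |QD| = |D − Q| = 10.08.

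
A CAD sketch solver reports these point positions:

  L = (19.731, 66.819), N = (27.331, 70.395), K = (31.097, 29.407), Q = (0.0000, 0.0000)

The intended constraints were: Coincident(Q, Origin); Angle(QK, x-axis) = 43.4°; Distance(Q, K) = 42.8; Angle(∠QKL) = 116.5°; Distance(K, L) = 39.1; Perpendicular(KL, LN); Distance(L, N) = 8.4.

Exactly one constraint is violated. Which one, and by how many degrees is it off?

Perpendicular(KL, LN) — off by 8.30°.

Q = (0.00, 0.00) ✓; QK at 43.40° ✓; |QK| = 42.80 ✓; ∠QKL = 116.5° ✓; |KL| = 39.10 ✓; ∠(KL, LN) = 81.70° ✗; |LN| = 8.399 ✓.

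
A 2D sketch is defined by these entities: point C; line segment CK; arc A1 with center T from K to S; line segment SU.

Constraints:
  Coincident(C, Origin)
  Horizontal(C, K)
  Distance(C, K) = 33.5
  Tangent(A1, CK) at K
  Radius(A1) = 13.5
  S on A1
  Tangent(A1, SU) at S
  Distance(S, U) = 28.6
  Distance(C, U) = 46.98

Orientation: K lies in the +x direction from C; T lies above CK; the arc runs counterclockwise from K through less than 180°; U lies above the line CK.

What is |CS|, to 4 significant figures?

48.48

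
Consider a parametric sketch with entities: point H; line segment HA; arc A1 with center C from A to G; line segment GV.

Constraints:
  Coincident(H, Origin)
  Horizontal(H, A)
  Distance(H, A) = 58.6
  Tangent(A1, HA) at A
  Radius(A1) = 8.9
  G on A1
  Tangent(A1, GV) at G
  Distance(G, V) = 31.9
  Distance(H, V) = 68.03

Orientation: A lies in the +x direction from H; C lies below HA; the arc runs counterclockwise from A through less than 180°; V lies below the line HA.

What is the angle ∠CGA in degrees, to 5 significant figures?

41.391°

H is at the origin; HA is horizontal with |HA| = 58.6 and A on the +x side, so A = (58.600, 0.0000). A1 meets HA tangentially, so CA is at right angles to HA, so C = A + (0, -8.9) = (58.600, -8.9000). Since CG ⟂ GV (tangency), |CV| = √(8.9² + 31.9²) = 33.118 regardless of where G sits on A1. So V lies on both circle(H, 68.03) and circle(C, 33.118); the below-HA intersection is V = (53.778, -41.665). G is the foot of the tangent from V: G = (49.771, -10.018).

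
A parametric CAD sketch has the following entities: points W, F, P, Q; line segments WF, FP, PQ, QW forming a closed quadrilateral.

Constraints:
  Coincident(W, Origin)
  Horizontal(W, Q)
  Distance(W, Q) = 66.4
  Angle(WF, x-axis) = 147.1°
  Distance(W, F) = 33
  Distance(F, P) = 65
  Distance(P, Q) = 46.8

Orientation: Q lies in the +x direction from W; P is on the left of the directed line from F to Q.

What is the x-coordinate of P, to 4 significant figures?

35.07

Checks: |FP| = 65.00 ✓; |PQ| = 46.80 ✓.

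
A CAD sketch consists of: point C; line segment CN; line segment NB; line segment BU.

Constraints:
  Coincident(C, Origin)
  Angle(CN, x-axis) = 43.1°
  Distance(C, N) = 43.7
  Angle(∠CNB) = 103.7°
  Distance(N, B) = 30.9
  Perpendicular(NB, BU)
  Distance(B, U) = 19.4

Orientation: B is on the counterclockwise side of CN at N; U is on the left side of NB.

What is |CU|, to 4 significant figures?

47.26

∠CNB = 103.7°, so NB runs at 43.1° + (180° − 103.7°) = 119.4° from the x-axis; with |NB| = 30.9, B = N + 30.9·(cos 119.4°, sin 119.4°) = (16.74, 56.78). NB is perpendicular to BU; with |BU| = 19.4 on the left of NB, U = B + 19.4·(-0.8712, -0.4909) = (-0.1624, 47.26). Then |CU| = |U − C| = 47.26.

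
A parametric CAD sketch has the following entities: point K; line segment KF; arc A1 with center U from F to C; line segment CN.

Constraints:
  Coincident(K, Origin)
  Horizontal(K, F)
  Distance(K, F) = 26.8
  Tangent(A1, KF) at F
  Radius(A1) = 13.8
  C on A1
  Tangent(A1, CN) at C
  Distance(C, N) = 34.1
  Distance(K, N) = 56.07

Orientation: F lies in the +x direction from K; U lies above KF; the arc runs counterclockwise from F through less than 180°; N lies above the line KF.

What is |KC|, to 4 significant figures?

43.94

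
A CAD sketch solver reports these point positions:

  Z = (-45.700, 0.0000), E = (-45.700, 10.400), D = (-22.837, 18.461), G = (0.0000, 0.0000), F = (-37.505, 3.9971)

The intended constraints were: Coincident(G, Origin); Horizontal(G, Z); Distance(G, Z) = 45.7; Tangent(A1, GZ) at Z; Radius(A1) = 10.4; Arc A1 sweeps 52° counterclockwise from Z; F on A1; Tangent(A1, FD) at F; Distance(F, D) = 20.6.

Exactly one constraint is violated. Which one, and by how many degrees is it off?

Tangent(A1, FD) at F — off by 7.40°.

G = (0.00, 0.00) ✓; G.y = 0.00, Z.y = 0.00 ✓; |GZ| = 45.70 ✓; ∠(EZ, ZG) = 90.00° ✓; |EZ| = 10.40 ✓; bearing(E→F) − bearing(E→Z) = 52.00° ✓; |EF| = 10.40 ✓; ∠(EF, FD) = 97.40° ✗; |FD| = 20.60 ✓.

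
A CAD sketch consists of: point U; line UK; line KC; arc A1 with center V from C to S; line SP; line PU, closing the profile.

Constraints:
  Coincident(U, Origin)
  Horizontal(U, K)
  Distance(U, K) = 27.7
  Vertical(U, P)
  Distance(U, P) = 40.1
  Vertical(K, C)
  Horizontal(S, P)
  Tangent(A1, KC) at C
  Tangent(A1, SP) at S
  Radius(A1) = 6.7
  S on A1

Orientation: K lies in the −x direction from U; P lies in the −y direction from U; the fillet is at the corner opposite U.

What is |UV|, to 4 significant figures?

39.45

U is at the origin; U and K share the same y with |UK| = 27.7 and K on the −x side, so K = (-27.70, 0.000). U and P share the same x with |UP| = 40.1 and P on the −y side, so P = (0.000, -40.10). The virtual corner opposite U is at (-27.70, -40.10). Tangency of A1 to KC means the radius VC is perpendicular to KC and tangency of A1 to SP means the radius VS is perpendicular to SP, with radius 6.7, so the center V sits 6.7 in from both sides at V = (-21.00, -33.40). Then |UV| = |V − U| = 39.45.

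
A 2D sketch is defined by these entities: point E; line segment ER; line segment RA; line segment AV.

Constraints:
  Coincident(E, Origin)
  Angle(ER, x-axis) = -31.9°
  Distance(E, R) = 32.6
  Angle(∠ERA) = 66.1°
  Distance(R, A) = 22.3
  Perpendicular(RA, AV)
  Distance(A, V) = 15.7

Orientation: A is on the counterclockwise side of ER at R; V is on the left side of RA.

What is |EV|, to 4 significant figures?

16.78

E is at the origin; ER runs at -31.9° with length 32.6, so R = 32.6·(cos -31.9°, sin -31.9°) = (27.68, -17.23). ∠ERA = 66.1°, so RA runs at -31.9° + (180° − 66.1°) = 82.00° from the x-axis; with |RA| = 22.3, A = R + 22.3·(cos 82.00°, sin 82.00°) = (30.78, 4.856). RA is perpendicular to AV; with |AV| = 15.7 on the left of RA, V = A + 15.7·(-0.9903, 0.1392) = (15.23, 7.041). Then |EV| = |V − E| = 16.78.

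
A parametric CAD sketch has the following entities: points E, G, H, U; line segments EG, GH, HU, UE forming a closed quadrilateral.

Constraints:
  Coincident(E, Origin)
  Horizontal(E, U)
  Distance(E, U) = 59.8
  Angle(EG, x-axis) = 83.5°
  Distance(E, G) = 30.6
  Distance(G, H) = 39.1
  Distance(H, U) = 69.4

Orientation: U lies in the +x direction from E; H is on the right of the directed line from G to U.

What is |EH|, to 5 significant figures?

11.371

Checks: E.y = 0.00, U.y = 0.00 ✓; |GH| = 39.10 ✓; |HU| = 69.40 ✓.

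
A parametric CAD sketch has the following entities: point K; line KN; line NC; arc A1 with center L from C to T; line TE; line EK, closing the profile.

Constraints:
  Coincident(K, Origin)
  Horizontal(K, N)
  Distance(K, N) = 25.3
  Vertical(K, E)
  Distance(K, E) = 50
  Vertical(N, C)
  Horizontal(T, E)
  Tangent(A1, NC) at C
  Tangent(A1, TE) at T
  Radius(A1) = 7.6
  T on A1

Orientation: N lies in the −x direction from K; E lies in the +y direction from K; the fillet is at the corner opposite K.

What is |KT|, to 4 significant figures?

53.04

K is at the origin; KN is horizontal with |KN| = 25.3 and N on the −x side, so N = (-25.30, 0.000). KE is vertical with |KE| = 50.0 and E on the +y side, so E = (0.000, 50.00). The virtual corner opposite K is at (-25.30, 50.00). Since A1 is tangent to NC there, LC ⟂ NC and the tangent condition forces LT to be normal to TE, with radius 7.6, so the center L sits 7.6 in from both sides at L = (-17.70, 42.40). That places the tangent points at C = (-25.30, 42.40) on NC and T = (-17.70, 50.00) on TE. Then |KT| = |T − K| = 53.04.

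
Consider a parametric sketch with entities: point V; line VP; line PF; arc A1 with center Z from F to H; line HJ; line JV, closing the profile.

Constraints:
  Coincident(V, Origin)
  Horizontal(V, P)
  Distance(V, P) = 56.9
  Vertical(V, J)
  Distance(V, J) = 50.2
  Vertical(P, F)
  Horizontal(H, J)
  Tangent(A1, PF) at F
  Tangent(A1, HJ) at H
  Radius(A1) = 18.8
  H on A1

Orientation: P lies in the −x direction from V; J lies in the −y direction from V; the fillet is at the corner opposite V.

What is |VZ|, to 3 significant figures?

49.4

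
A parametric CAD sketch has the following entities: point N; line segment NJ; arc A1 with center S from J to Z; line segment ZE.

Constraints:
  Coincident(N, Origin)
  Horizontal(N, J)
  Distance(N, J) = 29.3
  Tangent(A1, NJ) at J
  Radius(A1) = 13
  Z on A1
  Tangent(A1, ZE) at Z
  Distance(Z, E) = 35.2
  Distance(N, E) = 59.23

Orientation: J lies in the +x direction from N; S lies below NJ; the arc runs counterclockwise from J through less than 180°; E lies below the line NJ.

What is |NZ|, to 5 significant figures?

25.009

Checks: |SZ| = 13.00 ✓; ∠(SZ, ZE) = 90.00° ✓; |ZE| = 35.20 ✓; |NE| = 59.23 ✓.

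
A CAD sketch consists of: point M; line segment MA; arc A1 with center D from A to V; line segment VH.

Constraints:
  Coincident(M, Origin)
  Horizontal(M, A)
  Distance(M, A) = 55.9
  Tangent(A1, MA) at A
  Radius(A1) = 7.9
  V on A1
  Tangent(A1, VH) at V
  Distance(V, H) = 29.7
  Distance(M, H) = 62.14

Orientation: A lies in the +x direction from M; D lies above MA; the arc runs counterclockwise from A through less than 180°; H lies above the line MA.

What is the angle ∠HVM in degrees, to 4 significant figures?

72.98°

M is at the origin; M and A share the same y with |MA| = 55.9 and A on the +x side, so A = (55.90, 0.000). A1 meets MA tangentially, so DA is at right angles to MA, so D = A + (0, 7.9) = (55.90, 7.900). Since DV ⟂ VH (tangency), |DH| = √(7.9² + 29.7²) = 30.73 regardless of where V sits on A1. So H lies on both circle(M, 62.14) and circle(D, 30.73); the above-MA intersection is H = (49.24, 37.90). V is the foot of the tangent from H: V = (62.91, 11.54).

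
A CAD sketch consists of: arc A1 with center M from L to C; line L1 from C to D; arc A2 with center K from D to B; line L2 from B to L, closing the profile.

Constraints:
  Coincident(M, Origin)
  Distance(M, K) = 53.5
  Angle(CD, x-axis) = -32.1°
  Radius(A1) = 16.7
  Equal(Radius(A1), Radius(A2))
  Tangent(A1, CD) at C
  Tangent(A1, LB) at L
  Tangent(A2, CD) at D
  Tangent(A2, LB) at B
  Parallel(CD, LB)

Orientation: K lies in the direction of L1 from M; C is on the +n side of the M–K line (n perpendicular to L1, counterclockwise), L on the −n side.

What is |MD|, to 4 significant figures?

56.05

The slot axis is L1's direction at -32.1°, so u = (cos -32.1°, sin -32.1°) = (0.8471, -0.5314) and n = (−sin -32.1°, cos -32.1°) = (0.5314, 0.8471). M is at the origin and K lies 53.5 along u from M, so K = 53.5·u = (45.32, -28.43). Tangency of A1 to both parallel lines with radius 16.7 puts C and L at M ± 16.7·n: C = (8.874, 14.15), L = (-8.874, -14.15). Equal radii place D and B the same way about K: D = K + 16.7·n = (54.20, -14.28), B = K − 16.7·n = (36.45, -42.58). Then |MD| = |D − M| = 56.05.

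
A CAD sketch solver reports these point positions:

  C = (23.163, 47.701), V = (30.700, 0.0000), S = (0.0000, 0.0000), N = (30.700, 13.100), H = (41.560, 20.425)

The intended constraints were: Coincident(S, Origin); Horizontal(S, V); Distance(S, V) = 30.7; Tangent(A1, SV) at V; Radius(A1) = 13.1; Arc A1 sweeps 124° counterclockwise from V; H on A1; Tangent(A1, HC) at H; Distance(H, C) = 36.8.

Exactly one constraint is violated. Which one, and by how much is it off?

Distance(H, C) = 36.8 — off by 3.90.

S = (0.00, 0.00) ✓; S.y = 0.00, V.y = 0.00 ✓; |SV| = 30.70 ✓; ∠(NV, VS) = 90.00° ✓; |NV| = 13.10 ✓; bearing(N→H) − bearing(N→V) = 124.0° ✓; |NH| = 13.10 ✓; ∠(NH, HC) = 90.00° ✓; |HC| = 32.90 ✗.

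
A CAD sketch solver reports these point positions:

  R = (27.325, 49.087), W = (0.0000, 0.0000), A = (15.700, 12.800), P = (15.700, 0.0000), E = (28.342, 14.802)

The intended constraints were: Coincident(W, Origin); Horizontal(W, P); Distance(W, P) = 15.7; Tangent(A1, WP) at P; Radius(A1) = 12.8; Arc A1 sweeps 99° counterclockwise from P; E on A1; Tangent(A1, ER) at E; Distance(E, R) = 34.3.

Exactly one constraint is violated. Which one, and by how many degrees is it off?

Tangent(A1, ER) at E — off by 7.30°.

W = (0.00, 0.00) ✓; W.y = 0.00, P.y = 0.00 ✓; |WP| = 15.70 ✓; ∠(AP, PW) = 90.00° ✓; |AP| = 12.80 ✓; bearing(A→E) − bearing(A→P) = 99.00° ✓; |AE| = 12.80 ✓; ∠(AE, ER) = 97.30° ✗; |ER| = 34.30 ✓.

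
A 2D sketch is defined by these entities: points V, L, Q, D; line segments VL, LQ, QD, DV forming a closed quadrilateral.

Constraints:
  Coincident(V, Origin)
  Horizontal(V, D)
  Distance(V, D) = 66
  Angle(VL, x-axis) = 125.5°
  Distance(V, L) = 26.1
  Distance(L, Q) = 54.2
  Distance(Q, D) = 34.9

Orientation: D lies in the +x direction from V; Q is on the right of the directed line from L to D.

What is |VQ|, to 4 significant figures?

32.22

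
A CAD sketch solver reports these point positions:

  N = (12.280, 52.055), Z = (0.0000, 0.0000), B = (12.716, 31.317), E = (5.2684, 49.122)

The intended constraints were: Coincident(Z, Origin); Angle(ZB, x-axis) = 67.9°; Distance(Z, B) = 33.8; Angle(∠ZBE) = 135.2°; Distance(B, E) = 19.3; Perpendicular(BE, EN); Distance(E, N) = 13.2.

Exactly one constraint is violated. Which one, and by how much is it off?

Distance(E, N) = 13.2 — off by 5.60.

Z = (0.00, 0.00) ✓; ZB at 67.90° ✓; |ZB| = 33.80 ✓; ∠ZBE = 135.2° ✓; |BE| = 19.30 ✓; ∠(BE, EN) = 90.00° ✓; |EN| = 7.600 ✗.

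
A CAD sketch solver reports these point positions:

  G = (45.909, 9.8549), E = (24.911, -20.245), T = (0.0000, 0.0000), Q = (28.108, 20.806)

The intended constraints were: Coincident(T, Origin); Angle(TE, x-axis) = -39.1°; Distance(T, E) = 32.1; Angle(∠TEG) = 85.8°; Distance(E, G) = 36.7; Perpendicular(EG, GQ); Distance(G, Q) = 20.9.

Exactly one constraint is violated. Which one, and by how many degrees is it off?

Perpendicular(EG, GQ) — off by 3.30°.

T = (0.00, 0.00) ✓; TE at -39.10° ✓; |TE| = 32.10 ✓; ∠TEG = 85.80° ✓; |EG| = 36.70 ✓; ∠(EG, GQ) = 93.30° ✗; |GQ| = 20.90 ✓.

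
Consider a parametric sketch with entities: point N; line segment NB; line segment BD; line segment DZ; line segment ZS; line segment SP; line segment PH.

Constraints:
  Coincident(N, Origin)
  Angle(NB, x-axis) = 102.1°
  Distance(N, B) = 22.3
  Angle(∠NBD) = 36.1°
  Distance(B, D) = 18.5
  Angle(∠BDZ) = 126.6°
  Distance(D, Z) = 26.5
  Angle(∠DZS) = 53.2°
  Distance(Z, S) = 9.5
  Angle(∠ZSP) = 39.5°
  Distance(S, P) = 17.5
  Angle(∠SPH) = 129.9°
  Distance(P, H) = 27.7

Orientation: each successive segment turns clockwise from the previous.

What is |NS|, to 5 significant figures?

10.566

N is at the origin; NB runs at 102.1° with length 22.3, so B = (-4.6745, 21.805). ∠NBD = 36.1° gives BD at -41.800° from the x-axis; with |BD| = 18.5, D = (9.1168, 9.4737). ∠BDZ = 126.6° gives DZ at -95.200° from the x-axis; with |DZ| = 26.5, Z = (6.7150, -16.917). ∠DZS = 53.2° gives ZS at 138.00° from the x-axis; with |ZS| = 9.5, S = (-0.34483, -10.560). Then |NS| = |S − N| = 10.566.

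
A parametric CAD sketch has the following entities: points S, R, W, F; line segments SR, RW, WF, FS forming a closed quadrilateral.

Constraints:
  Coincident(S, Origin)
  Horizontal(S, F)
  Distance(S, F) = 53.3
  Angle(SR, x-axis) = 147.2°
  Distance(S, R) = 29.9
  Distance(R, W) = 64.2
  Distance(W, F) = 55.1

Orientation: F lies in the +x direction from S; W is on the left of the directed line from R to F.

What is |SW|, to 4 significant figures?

57.89

Checks: |RW| = 64.20 ✓; |WF| = 55.10 ✓.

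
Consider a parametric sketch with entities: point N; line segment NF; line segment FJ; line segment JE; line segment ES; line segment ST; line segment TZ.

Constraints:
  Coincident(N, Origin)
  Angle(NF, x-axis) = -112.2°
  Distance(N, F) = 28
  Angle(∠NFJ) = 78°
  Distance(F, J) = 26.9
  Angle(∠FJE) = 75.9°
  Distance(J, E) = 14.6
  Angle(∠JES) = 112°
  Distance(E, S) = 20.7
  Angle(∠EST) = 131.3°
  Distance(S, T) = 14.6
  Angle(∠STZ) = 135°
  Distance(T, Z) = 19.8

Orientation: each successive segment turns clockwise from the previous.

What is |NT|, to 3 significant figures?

24.4

N is at the origin; NF runs at -112.2° with length 28.0, so F = (-10.6, -25.9). ∠NFJ = 78.0° gives FJ at 146° from the x-axis; with |FJ| = 26.9, J = (-32.8, -10.8). ∠FJE = 75.9° gives JE at 41.7° from the x-axis; with |JE| = 14.6, E = (-21.9, -1.09). ∠JES = 112.0° gives ES at -26.3° from the x-axis; with |ES| = 20.7, S = (-3.37, -10.3). ∠EST = 131.3° gives ST at -75.0° from the x-axis; with |ST| = 14.6, T = (0.409, -24.4). Then |NT| = |T − N| = 24.4.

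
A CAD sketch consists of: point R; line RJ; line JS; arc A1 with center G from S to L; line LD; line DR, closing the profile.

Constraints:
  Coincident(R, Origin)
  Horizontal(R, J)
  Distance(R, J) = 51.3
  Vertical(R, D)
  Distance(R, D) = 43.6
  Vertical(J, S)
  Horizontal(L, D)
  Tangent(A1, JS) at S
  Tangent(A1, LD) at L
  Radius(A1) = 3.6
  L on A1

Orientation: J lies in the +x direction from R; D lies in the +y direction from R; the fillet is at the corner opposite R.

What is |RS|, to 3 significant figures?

65.1

R is at the origin; R and J share the same y with |RJ| = 51.3 and J on the +x side, so J = (51.3, 0.00). RD is vertical with |RD| = 43.6 and D on the +y side, so D = (0.00, 43.6). The virtual corner opposite R is at (51.3, 43.6). Since A1 is tangent to JS there, GS ⟂ JS and tangency of A1 to LD means the radius GL is perpendicular to LD, with radius 3.6, so the center G sits 3.6 in from both sides at G = (47.7, 40.0). That places the tangent points at S = (51.3, 40.0) on JS and L = (47.7, 43.6) on LD. Then |RS| = |S − R| = 65.1.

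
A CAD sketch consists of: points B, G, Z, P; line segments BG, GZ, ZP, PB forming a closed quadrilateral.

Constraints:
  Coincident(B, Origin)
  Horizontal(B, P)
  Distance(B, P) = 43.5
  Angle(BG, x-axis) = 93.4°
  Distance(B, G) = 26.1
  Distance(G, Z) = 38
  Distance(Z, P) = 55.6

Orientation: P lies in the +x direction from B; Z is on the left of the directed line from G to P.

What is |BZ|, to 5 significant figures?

58.537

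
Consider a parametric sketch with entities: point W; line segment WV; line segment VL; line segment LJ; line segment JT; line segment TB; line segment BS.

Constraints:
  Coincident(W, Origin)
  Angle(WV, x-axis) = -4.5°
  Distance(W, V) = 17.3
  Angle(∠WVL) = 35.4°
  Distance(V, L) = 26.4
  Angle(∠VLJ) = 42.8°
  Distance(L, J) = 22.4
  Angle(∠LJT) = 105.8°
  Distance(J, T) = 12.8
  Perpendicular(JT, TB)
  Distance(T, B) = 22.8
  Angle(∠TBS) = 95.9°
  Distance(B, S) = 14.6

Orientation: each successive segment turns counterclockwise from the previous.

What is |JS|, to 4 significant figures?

24.36

JT ⟂ TB, so TB runs at 81.50°; with |TB| = 22.8, B = (15.87, 14.02). ∠TBS = 95.9° gives BS at 165.6° from the x-axis; with |BS| = 14.6, S = (1.728, 17.65). Then |JS| = |S − J| = 24.36.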